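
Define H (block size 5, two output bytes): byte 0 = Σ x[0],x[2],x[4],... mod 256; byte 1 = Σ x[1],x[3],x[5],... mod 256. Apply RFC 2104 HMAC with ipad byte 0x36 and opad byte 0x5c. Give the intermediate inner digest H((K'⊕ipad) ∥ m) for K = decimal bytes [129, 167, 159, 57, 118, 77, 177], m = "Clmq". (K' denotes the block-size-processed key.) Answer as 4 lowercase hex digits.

ba01

Key decimal bytes [129, 167, 159, 57, 118, 77, 177] = 81 a7 9f 39 76 4d b1 is 7 bytes > B = 5, so hash it first: H(key) = 47 2d, then zero-pad to 5 bytes: K' = 47 2d 00 00 00.
K' ⊕ ipad = 71 1b 36 36 36.
Inner input = 71 1b 36 36 36 ∥ 43 6c 6d 71.
Inner hash: even-index sum = 442 mod 256 = 186; odd-index sum = 257 mod 256 = 1 → ba 01.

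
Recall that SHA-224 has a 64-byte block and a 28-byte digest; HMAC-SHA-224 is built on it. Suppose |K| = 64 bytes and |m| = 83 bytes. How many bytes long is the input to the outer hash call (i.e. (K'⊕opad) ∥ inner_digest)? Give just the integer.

92

Key is 64 ≤ 64 bytes, zero-padded: |K'| = 64.
Outer input = (K'⊕opad) ∥ H(inner) → 64 + 28 = 92 bytes.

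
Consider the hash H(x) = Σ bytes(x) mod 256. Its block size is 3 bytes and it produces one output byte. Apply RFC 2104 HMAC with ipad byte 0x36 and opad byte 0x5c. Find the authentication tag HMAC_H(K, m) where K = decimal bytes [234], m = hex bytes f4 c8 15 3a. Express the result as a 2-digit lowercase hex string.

c1

Key decimal bytes [234] = ea is 1 byte ≤ B = 3; zero-pad to 3 bytes: K' = ea 00 00.
K' ⊕ ipad = dc 36 36.  K' ⊕ opad = b6 5c 5c.
Inner input = (K'⊕ipad) ∥ m = dc 36 36 ∥ f4 c8 15 3a.
Inner hash: sum = 220+54+54+244+200+21+58 = 851; mod 256 = 83 → 53.
Outer input = (K'⊕opad) ∥ inner = b6 5c 5c ∥ 53.
Outer hash (tag): sum = 182+92+92+83 = 449; mod 256 = 193 → c1.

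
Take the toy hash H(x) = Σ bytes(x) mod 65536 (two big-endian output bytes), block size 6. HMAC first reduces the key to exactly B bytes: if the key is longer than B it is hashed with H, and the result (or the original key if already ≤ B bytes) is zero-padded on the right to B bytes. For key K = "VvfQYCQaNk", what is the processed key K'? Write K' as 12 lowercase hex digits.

|K| = 10 > B = 6, so first hash the key.
H(K): sum = 86+118+102+81+89+67+81+97+78+107 = 906 → 03 8a.
Zero-pad H(K) = 03 8a to 6 bytes: K' = 03 8a 00 00 00 00.

038a00000000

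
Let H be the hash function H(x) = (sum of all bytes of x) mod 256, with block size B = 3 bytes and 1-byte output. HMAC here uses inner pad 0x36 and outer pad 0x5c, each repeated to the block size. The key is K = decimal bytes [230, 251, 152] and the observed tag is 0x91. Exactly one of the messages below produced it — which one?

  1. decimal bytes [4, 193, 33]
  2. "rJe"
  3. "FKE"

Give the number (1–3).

2

Key decimal bytes [230, 251, 152] = e6 fb 98 is exactly B = 3 bytes: K' = e6 fb 98.
K' ⊕ ipad = d0 cd ae; K' ⊕ opad = ba a7 c4.
m1: inner = H(d0 cd ae 04 c1 21) = 31; tag = H(ba a7 c4 31) = 56
m2: inner = H(d0 cd ae 72 4a 65) = 6c; tag = H(ba a7 c4 6c) = 91 ← matches
m3: inner = H(d0 cd ae 46 4b 45) = 21; tag = H(ba a7 c4 21) = 46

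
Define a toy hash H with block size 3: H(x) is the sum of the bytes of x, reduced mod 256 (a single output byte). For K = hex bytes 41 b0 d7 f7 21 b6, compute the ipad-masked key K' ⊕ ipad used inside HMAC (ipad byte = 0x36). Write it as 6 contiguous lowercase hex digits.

a03636

Key hex bytes 41 b0 d7 f7 21 b6 is 6 bytes > B = 3, so hash it first: H(key) = 96, then zero-pad to 3 bytes: K' = 96 00 00.
XOR each byte with 0x36: 96⊕36=a0, 00⊕36=36, 00⊕36=36.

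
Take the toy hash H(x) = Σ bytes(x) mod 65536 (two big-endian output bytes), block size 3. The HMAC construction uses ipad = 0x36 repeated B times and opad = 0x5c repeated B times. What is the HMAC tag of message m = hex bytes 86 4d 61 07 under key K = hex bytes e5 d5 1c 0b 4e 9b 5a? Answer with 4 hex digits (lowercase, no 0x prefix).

Key hex bytes e5 d5 1c 0b 4e 9b 5a is 7 bytes > B = 3, so hash it first: H(key) = 03 24, then zero-pad to 3 bytes: K' = 03 24 00.
K' ⊕ ipad = 35 12 36.  K' ⊕ opad = 5f 78 5c.
Inner input = (K'⊕ipad) ∥ m = 35 12 36 ∥ 86 4d 61 07.
Inner hash: sum = 53+18+54+134+77+97+7 = 440 → 01 b8.
Outer input = (K'⊕opad) ∥ inner = 5f 78 5c ∥ 01 b8.
Outer hash (tag): sum = 95+120+92+1+184 = 492 → 01 ec.

01ec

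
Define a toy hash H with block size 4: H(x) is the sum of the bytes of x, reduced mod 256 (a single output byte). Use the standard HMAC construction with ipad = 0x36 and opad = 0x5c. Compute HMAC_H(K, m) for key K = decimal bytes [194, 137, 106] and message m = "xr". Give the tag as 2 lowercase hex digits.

34

Key decimal bytes [194, 137, 106] = c2 89 6a is 3 bytes ≤ B = 4; zero-pad to 4 bytes: K' = c2 89 6a 00.
K' ⊕ ipad = f4 bf 5c 36.  K' ⊕ opad = 9e d5 36 5c.
Inner input = (K'⊕ipad) ∥ m = f4 bf 5c 36 ∥ 78 72.
Inner hash: sum = 244+191+92+54+120+114 = 815; mod 256 = 47 → 2f.
Outer input = (K'⊕opad) ∥ inner = 9e d5 36 5c ∥ 2f.
Outer hash (tag): sum = 158+213+54+92+47 = 564; mod 256 = 52 → 34.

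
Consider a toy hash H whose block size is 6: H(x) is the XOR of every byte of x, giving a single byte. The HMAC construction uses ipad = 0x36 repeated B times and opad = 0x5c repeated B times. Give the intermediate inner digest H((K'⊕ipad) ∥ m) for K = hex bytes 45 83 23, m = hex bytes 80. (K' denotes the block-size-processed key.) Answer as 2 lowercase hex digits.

65

Key hex bytes 45 83 23 is 3 bytes ≤ B = 6; zero-pad to 6 bytes: K' = 45 83 23 00 00 00.
K' ⊕ ipad = 73 b5 15 36 36 36.
Inner input = 73 b5 15 36 36 36 ∥ 80.
Inner hash: XOR 73⊕b5⊕15⊕36⊕36⊕36⊕80 = 65.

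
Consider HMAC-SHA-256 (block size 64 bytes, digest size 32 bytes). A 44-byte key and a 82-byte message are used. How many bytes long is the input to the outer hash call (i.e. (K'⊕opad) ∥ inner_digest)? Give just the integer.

Key is 44 ≤ 64 bytes, zero-padded: |K'| = 64.
Outer input = (K'⊕opad) ∥ H(inner) → 64 + 32 = 96 bytes.

96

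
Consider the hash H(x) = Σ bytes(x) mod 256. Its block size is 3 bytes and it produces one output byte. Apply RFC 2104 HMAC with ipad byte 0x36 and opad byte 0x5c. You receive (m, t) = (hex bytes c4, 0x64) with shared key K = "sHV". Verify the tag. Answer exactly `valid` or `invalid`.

Key "sHV" = 73 48 56 is exactly B = 3 bytes: K' = 73 48 56.
K' ⊕ ipad = 45 7e 60; K' ⊕ opad = 2f 14 0a.
Inner hash: sum = 69+126+96+196 = 487; mod 256 = 231 → e7.
Outer hash (recomputed tag): sum = 47+20+10+231 = 308; mod 256 = 52 → 34.
Recomputed tag = 34; claimed = 64 → mismatch.

invalid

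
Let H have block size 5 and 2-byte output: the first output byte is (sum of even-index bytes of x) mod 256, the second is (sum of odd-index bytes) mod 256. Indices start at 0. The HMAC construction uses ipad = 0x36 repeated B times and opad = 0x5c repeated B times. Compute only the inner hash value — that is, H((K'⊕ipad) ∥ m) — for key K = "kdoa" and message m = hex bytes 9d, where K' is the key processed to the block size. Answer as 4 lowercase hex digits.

Key "kdoa" = 6b 64 6f 61 is 4 bytes ≤ B = 5; zero-pad to 5 bytes: K' = 6b 64 6f 61 00.
K' ⊕ ipad = 5d 52 59 57 36.
Inner input = 5d 52 59 57 36 ∥ 9d.
Inner hash: even-index sum = 236 mod 256 = 236; odd-index sum = 326 mod 256 = 70 → ec 46.

ec46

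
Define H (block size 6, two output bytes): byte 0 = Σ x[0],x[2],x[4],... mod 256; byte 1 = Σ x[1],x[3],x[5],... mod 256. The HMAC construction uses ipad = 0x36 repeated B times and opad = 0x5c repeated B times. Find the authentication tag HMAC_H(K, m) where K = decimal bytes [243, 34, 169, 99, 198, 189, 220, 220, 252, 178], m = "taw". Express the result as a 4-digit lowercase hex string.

81f7

Key decimal bytes [243, 34, 169, 99, 198, 189, 220, 220, 252, 178] = f3 22 a9 63 c6 bd dc dc fc b2 is 10 bytes > B = 6, so hash it first: H(key) = 3a d0, then zero-pad to 6 bytes: K' = 3a d0 00 00 00 00.
K' ⊕ ipad = 0c e6 36 36 36 36.  K' ⊕ opad = 66 8c 5c 5c 5c 5c.
Inner input = (K'⊕ipad) ∥ m = 0c e6 36 36 36 36 ∥ 74 61 77.
Inner hash: even-index sum = 355 mod 256 = 99; odd-index sum = 435 mod 256 = 179 → 63 b3.
Outer input = (K'⊕opad) ∥ inner = 66 8c 5c 5c 5c 5c ∥ 63 b3.
Outer hash (tag): even-index sum = 385 mod 256 = 129; odd-index sum = 503 mod 256 = 247 → 81 f7.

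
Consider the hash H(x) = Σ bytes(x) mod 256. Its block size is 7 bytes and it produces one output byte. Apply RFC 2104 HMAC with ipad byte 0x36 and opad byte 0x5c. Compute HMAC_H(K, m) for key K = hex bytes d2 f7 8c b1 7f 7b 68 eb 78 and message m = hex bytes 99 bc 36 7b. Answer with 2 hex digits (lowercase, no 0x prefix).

Key hex bytes d2 f7 8c b1 7f 7b 68 eb 78 is 9 bytes > B = 7, so hash it first: H(key) = cb, then zero-pad to 7 bytes: K' = cb 00 00 00 00 00 00.
K' ⊕ ipad = fd 36 36 36 36 36 36.  K' ⊕ opad = 97 5c 5c 5c 5c 5c 5c.
Inner input = (K'⊕ipad) ∥ m = fd 36 36 36 36 36 36 ∥ 99 bc 36 7b.
Inner hash: sum = 253+54+54+54+54+54+54+153+188+54+123 = 1095; mod 256 = 71 → 47.
Outer input = (K'⊕opad) ∥ inner = 97 5c 5c 5c 5c 5c 5c ∥ 47.
Outer hash (tag): sum = 151+92+92+92+92+92+92+71 = 774; mod 256 = 6 → 06.

06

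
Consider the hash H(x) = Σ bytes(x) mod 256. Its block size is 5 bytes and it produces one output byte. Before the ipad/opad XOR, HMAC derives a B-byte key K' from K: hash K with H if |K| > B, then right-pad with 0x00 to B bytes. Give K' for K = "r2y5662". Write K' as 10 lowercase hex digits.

|K| = 7 > B = 5, so first hash the key.
H(K): sum = 114+50+121+53+54+54+50 = 496; mod 256 = 240 → f0.
Zero-pad H(K) = f0 to 5 bytes: K' = f0 00 00 00 00.

f000000000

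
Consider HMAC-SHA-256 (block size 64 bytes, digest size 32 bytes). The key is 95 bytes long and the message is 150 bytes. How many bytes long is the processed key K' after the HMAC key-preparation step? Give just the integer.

64

Key is 95 > 64 bytes, so it is hashed to 32 bytes then zero-padded to 64: |K'| = 64.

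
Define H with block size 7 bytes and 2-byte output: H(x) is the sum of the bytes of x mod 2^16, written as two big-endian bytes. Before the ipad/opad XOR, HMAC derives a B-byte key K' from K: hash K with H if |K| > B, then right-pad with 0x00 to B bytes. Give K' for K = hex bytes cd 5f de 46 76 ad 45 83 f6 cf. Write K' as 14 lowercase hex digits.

|K| = 10 > B = 7, so first hash the key.
H(K): sum = 205+95+222+70+118+173+69+131+246+207 = 1536 → 06 00.
Zero-pad H(K) = 06 00 to 7 bytes: K' = 06 00 00 00 00 00 00.

06000000000000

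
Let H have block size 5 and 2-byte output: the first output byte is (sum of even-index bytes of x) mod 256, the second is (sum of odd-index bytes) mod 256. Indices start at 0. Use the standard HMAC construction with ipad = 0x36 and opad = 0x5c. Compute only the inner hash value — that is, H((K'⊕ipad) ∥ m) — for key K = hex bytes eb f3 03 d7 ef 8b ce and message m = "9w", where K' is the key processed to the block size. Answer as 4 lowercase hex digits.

Key hex bytes eb f3 03 d7 ef 8b ce is 7 bytes > B = 5, so hash it first: H(key) = ab 55, then zero-pad to 5 bytes: K' = ab 55 00 00 00.
K' ⊕ ipad = 9d 63 36 36 36.
Inner input = 9d 63 36 36 36 ∥ 39 77.
Inner hash: even-index sum = 384 mod 256 = 128; odd-index sum = 210 mod 256 = 210 → 80 d2.

80d2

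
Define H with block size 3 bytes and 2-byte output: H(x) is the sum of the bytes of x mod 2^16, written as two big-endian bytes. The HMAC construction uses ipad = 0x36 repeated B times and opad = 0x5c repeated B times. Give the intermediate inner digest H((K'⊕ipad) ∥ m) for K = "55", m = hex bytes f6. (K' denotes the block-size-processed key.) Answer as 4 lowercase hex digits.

Key "55" = 35 35 is 2 bytes ≤ B = 3; zero-pad to 3 bytes: K' = 35 35 00.
K' ⊕ ipad = 03 03 36.
Inner input = 03 03 36 ∥ f6.
Inner hash: sum = 3+3+54+246 = 306 → 01 32.

0132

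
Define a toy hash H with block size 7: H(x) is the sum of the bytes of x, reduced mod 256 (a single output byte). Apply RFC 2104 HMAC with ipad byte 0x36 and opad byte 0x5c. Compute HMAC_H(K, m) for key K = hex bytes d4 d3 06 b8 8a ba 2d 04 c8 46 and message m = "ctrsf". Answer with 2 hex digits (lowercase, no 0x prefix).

Key hex bytes d4 d3 06 b8 8a ba 2d 04 c8 46 is 10 bytes > B = 7, so hash it first: H(key) = e8, then zero-pad to 7 bytes: K' = e8 00 00 00 00 00 00.
K' ⊕ ipad = de 36 36 36 36 36 36.  K' ⊕ opad = b4 5c 5c 5c 5c 5c 5c.
Inner input = (K'⊕ipad) ∥ m = de 36 36 36 36 36 36 ∥ 63 74 72 73 66.
Inner hash: sum = 222+54+54+54+54+54+54+99+116+114+115+102 = 1092; mod 256 = 68 → 44.
Outer input = (K'⊕opad) ∥ inner = b4 5c 5c 5c 5c 5c 5c ∥ 44.
Outer hash (tag): sum = 180+92+92+92+92+92+92+68 = 800; mod 256 = 32 → 20.

20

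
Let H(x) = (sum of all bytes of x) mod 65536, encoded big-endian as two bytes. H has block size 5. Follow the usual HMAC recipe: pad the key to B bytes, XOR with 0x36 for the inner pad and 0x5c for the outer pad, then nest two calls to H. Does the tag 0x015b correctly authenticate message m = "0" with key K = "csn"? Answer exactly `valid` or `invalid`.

Key "csn" = 63 73 6e is 3 bytes ≤ B = 5; zero-pad to 5 bytes: K' = 63 73 6e 00 00.
K' ⊕ ipad = 55 45 58 36 36; K' ⊕ opad = 3f 2f 32 5c 5c.
Inner hash: sum = 85+69+88+54+54+48 = 398 → 01 8e.
Outer hash (recomputed tag): sum = 63+47+50+92+92+1+142 = 487 → 01 e7.
Recomputed tag = 01e7; claimed = 015b → mismatch.

invalid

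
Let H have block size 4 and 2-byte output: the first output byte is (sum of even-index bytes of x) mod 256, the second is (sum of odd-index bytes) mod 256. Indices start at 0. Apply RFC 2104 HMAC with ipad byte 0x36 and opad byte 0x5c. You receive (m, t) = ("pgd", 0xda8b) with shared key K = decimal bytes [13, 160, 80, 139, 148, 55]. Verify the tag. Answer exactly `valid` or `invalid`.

valid

Key decimal bytes [13, 160, 80, 139, 148, 55] = 0d a0 50 8b 94 37 is 6 bytes > B = 4, so hash it first: H(key) = f1 62, then zero-pad to 4 bytes: K' = f1 62 00 00.
K' ⊕ ipad = c7 54 36 36; K' ⊕ opad = ad 3e 5c 5c.
Inner hash: even-index sum = 465 mod 256 = 209; odd-index sum = 241 mod 256 = 241 → d1 f1.
Outer hash (recomputed tag): even-index sum = 474 mod 256 = 218; odd-index sum = 395 mod 256 = 139 → da 8b.
Recomputed tag = da8b; claimed = da8b → match.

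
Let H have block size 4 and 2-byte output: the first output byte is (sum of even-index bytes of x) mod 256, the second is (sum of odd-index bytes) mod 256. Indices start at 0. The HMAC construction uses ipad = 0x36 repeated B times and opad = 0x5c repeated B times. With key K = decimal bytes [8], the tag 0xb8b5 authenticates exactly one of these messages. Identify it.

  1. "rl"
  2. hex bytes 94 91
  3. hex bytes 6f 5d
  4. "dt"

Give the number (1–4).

Key decimal bytes [8] = 08 is 1 byte ≤ B = 4; zero-pad to 4 bytes: K' = 08 00 00 00.
K' ⊕ ipad = 3e 36 36 36; K' ⊕ opad = 54 5c 5c 5c.
m1: inner = H(3e 36 36 36 72 6c) = e6 d8; tag = H(54 5c 5c 5c e6 d8) = 9690
m2: inner = H(3e 36 36 36 94 91) = 08 fd; tag = H(54 5c 5c 5c 08 fd) = b8b5 ← matches
m3: inner = H(3e 36 36 36 6f 5d) = e3 c9; tag = H(54 5c 5c 5c e3 c9) = 9381
m4: inner = H(3e 36 36 36 64 74) = d8 e0; tag = H(54 5c 5c 5c d8 e0) = 8898

2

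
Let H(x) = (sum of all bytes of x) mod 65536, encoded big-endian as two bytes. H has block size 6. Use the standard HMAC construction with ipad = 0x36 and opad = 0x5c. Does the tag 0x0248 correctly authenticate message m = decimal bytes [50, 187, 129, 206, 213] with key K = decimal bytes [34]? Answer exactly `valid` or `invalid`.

Key decimal bytes [34] = 22 is 1 byte ≤ B = 6; zero-pad to 6 bytes: K' = 22 00 00 00 00 00.
K' ⊕ ipad = 14 36 36 36 36 36; K' ⊕ opad = 7e 5c 5c 5c 5c 5c.
Inner hash: sum = 20+54+54+54+54+54+50+187+129+206+213 = 1075 → 04 33.
Outer hash (recomputed tag): sum = 126+92+92+92+92+92+4+51 = 641 → 02 81.
Recomputed tag = 0281; claimed = 0248 → mismatch.

invalid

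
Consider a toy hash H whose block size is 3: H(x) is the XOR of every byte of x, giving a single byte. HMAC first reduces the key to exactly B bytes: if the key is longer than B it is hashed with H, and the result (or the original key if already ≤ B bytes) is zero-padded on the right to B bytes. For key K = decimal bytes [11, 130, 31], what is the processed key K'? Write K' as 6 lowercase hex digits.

0b821f

Key decimal bytes [11, 130, 31] = 0b 82 1f is exactly B = 3 bytes: K' = 0b 82 1f.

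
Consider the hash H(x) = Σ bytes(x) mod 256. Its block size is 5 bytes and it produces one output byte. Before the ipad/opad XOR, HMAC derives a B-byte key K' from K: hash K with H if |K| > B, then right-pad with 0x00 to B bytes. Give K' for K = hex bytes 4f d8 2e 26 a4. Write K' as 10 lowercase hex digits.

4fd82e26a4

Key hex bytes 4f d8 2e 26 a4 is exactly B = 5 bytes: K' = 4f d8 2e 26 a4.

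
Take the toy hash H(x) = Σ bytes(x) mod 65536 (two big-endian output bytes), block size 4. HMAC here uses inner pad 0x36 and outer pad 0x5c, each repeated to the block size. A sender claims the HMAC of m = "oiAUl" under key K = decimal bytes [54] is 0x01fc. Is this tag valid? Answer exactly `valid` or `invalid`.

Key decimal bytes [54] = 36 is 1 byte ≤ B = 4; zero-pad to 4 bytes: K' = 36 00 00 00.
K' ⊕ ipad = 00 36 36 36; K' ⊕ opad = 6a 5c 5c 5c.
Inner hash: sum = 0+54+54+54+111+105+65+85+108 = 636 → 02 7c.
Outer hash (recomputed tag): sum = 106+92+92+92+2+124 = 508 → 01 fc.
Recomputed tag = 01fc; claimed = 01fc → match.

valid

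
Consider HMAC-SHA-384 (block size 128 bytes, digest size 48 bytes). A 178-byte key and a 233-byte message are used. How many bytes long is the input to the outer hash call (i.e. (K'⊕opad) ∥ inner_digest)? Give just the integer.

Key is 178 > 128 bytes, so it is hashed to 48 bytes then zero-padded to 128: |K'| = 128.
Outer input = (K'⊕opad) ∥ H(inner) → 128 + 48 = 176 bytes.

176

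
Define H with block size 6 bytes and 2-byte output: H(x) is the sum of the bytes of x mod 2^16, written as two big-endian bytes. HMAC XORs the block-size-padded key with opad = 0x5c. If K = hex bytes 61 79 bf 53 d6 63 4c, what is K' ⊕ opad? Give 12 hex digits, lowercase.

5f2d5c5c5c5c

Key hex bytes 61 79 bf 53 d6 63 4c is 7 bytes > B = 6, so hash it first: H(key) = 03 71, then zero-pad to 6 bytes: K' = 03 71 00 00 00 00.
XOR each byte with 0x5c: 03⊕5c=5f, 71⊕5c=2d, 00⊕5c=5c, 00⊕5c=5c, 00⊕5c=5c, 00⊕5c=5c.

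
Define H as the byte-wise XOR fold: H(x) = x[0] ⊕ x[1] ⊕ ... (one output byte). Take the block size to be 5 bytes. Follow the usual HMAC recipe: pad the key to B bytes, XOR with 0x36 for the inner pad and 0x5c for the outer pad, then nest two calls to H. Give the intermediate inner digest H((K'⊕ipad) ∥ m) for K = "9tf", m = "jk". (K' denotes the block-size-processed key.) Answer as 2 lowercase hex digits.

Key "9tf" = 39 74 66 is 3 bytes ≤ B = 5; zero-pad to 5 bytes: K' = 39 74 66 00 00.
K' ⊕ ipad = 0f 42 50 36 36.
Inner input = 0f 42 50 36 36 ∥ 6a 6b.
Inner hash: XOR 0f⊕42⊕50⊕36⊕36⊕6a⊕6b = 1c.

1c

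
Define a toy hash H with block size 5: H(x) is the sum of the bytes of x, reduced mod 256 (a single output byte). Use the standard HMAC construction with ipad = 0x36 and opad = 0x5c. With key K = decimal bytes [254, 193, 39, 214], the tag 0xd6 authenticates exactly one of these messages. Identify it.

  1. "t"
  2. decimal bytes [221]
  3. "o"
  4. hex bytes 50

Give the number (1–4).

Key decimal bytes [254, 193, 39, 214] = fe c1 27 d6 is 4 bytes ≤ B = 5; zero-pad to 5 bytes: K' = fe c1 27 d6 00.
K' ⊕ ipad = c8 f7 11 e0 36; K' ⊕ opad = a2 9d 7b 8a 5c.
m1: inner = H(c8 f7 11 e0 36 74) = 5a; tag = H(a2 9d 7b 8a 5c 5a) = fa
m2: inner = H(c8 f7 11 e0 36 dd) = c3; tag = H(a2 9d 7b 8a 5c c3) = 63
m3: inner = H(c8 f7 11 e0 36 6f) = 55; tag = H(a2 9d 7b 8a 5c 55) = f5
m4: inner = H(c8 f7 11 e0 36 50) = 36; tag = H(a2 9d 7b 8a 5c 36) = d6 ← matches

4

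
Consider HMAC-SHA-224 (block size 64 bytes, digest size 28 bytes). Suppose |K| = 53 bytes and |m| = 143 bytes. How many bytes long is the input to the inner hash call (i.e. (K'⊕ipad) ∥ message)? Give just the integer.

207

Key is 53 ≤ 64 bytes, zero-padded: |K'| = 64.
Inner input = (K'⊕ipad) ∥ m → 64 + 143 = 207 bytes.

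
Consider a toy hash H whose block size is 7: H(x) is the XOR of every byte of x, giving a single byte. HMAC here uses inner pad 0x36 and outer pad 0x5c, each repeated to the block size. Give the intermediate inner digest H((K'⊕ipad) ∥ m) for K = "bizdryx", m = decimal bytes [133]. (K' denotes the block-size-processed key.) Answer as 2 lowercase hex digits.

Key "bizdryx" = 62 69 7a 64 72 79 78 is exactly B = 7 bytes: K' = 62 69 7a 64 72 79 78.
K' ⊕ ipad = 54 5f 4c 52 44 4f 4e.
Inner input = 54 5f 4c 52 44 4f 4e ∥ 85.
Inner hash: XOR 54⊕5f⊕4c⊕52⊕44⊕4f⊕4e⊕85 = d5.

d5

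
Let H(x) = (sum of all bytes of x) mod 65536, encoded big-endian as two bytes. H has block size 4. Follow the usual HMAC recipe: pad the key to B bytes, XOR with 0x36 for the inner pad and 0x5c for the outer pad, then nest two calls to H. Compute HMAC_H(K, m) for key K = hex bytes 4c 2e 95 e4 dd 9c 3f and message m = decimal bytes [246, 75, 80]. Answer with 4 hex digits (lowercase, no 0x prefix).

Key hex bytes 4c 2e 95 e4 dd 9c 3f is 7 bytes > B = 4, so hash it first: H(key) = 03 ab, then zero-pad to 4 bytes: K' = 03 ab 00 00.
K' ⊕ ipad = 35 9d 36 36.  K' ⊕ opad = 5f f7 5c 5c.
Inner input = (K'⊕ipad) ∥ m = 35 9d 36 36 ∥ f6 4b 50.
Inner hash: sum = 53+157+54+54+246+75+80 = 719 → 02 cf.
Outer input = (K'⊕opad) ∥ inner = 5f f7 5c 5c ∥ 02 cf.
Outer hash (tag): sum = 95+247+92+92+2+207 = 735 → 02 df.

02df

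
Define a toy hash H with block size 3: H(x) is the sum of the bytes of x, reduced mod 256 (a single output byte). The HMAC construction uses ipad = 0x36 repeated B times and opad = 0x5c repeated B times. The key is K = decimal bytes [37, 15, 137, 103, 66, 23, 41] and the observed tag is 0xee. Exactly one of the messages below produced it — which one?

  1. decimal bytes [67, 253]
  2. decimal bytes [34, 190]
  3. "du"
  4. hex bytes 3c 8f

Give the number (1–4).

1

Key decimal bytes [37, 15, 137, 103, 66, 23, 41] = 25 0f 89 67 42 17 29 is 7 bytes > B = 3, so hash it first: H(key) = a6, then zero-pad to 3 bytes: K' = a6 00 00.
K' ⊕ ipad = 90 36 36; K' ⊕ opad = fa 5c 5c.
m1: inner = H(90 36 36 43 fd) = 3c; tag = H(fa 5c 5c 3c) = ee ← matches
m2: inner = H(90 36 36 22 be) = dc; tag = H(fa 5c 5c dc) = 8e
m3: inner = H(90 36 36 64 75) = d5; tag = H(fa 5c 5c d5) = 87
m4: inner = H(90 36 36 3c 8f) = c7; tag = H(fa 5c 5c c7) = 79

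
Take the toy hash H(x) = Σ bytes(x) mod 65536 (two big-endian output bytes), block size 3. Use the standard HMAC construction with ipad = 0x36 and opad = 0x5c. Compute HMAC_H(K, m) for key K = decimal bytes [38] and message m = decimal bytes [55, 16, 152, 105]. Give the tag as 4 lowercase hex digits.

Key decimal bytes [38] = 26 is 1 byte ≤ B = 3; zero-pad to 3 bytes: K' = 26 00 00.
K' ⊕ ipad = 10 36 36.  K' ⊕ opad = 7a 5c 5c.
Inner input = (K'⊕ipad) ∥ m = 10 36 36 ∥ 37 10 98 69.
Inner hash: sum = 16+54+54+55+16+152+105 = 452 → 01 c4.
Outer input = (K'⊕opad) ∥ inner = 7a 5c 5c ∥ 01 c4.
Outer hash (tag): sum = 122+92+92+1+196 = 503 → 01 f7.

01f7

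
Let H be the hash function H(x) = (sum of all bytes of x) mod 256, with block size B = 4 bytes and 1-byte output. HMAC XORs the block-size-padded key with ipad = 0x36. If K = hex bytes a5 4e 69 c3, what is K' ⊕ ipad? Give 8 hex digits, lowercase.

Key hex bytes a5 4e 69 c3 is exactly B = 4 bytes: K' = a5 4e 69 c3.
XOR each byte with 0x36: a5⊕36=93, 4e⊕36=78, 69⊕36=5f, c3⊕36=f5.

93785ff5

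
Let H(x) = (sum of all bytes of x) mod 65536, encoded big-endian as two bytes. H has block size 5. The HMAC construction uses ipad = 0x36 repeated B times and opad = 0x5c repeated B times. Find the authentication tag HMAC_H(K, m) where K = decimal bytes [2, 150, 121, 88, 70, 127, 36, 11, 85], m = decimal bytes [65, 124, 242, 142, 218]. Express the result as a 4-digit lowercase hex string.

Key decimal bytes [2, 150, 121, 88, 70, 127, 36, 11, 85] = 02 96 79 58 46 7f 24 0b 55 is 9 bytes > B = 5, so hash it first: H(key) = 02 b2, then zero-pad to 5 bytes: K' = 02 b2 00 00 00.
K' ⊕ ipad = 34 84 36 36 36.  K' ⊕ opad = 5e ee 5c 5c 5c.
Inner input = (K'⊕ipad) ∥ m = 34 84 36 36 36 ∥ 41 7c f2 8e da.
Inner hash: sum = 52+132+54+54+54+65+124+242+142+218 = 1137 → 04 71.
Outer input = (K'⊕opad) ∥ inner = 5e ee 5c 5c 5c ∥ 04 71.
Outer hash (tag): sum = 94+238+92+92+92+4+113 = 725 → 02 d5.

02d5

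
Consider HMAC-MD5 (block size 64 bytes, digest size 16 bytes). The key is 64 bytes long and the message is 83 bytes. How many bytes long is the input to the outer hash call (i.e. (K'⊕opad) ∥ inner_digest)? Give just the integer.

Key is 64 ≤ 64 bytes, zero-padded: |K'| = 64.
Outer input = (K'⊕opad) ∥ H(inner) → 64 + 16 = 80 bytes.

80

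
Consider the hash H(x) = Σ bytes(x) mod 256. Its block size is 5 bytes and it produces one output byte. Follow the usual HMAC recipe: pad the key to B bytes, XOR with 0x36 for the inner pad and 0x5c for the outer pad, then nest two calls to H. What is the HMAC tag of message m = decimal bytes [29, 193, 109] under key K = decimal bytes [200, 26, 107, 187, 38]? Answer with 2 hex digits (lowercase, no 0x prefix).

e1

Key decimal bytes [200, 26, 107, 187, 38] = c8 1a 6b bb 26 is exactly B = 5 bytes: K' = c8 1a 6b bb 26.
K' ⊕ ipad = fe 2c 5d 8d 10.  K' ⊕ opad = 94 46 37 e7 7a.
Inner input = (K'⊕ipad) ∥ m = fe 2c 5d 8d 10 ∥ 1d c1 6d.
Inner hash: sum = 254+44+93+141+16+29+193+109 = 879; mod 256 = 111 → 6f.
Outer input = (K'⊕opad) ∥ inner = 94 46 37 e7 7a ∥ 6f.
Outer hash (tag): sum = 148+70+55+231+122+111 = 737; mod 256 = 225 → e1.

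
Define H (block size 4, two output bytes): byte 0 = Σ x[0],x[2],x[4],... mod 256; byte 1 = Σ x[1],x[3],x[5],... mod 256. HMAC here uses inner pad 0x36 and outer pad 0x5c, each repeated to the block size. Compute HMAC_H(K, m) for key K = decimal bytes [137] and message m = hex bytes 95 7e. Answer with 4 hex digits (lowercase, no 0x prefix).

Key decimal bytes [137] = 89 is 1 byte ≤ B = 4; zero-pad to 4 bytes: K' = 89 00 00 00.
K' ⊕ ipad = bf 36 36 36.  K' ⊕ opad = d5 5c 5c 5c.
Inner input = (K'⊕ipad) ∥ m = bf 36 36 36 ∥ 95 7e.
Inner hash: even-index sum = 394 mod 256 = 138; odd-index sum = 234 mod 256 = 234 → 8a ea.
Outer input = (K'⊕opad) ∥ inner = d5 5c 5c 5c ∥ 8a ea.
Outer hash (tag): even-index sum = 443 mod 256 = 187; odd-index sum = 418 mod 256 = 162 → bb a2.

bba2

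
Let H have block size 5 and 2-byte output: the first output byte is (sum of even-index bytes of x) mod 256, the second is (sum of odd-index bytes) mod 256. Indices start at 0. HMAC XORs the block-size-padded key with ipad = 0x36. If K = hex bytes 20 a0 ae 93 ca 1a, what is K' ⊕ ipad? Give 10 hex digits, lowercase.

Key hex bytes 20 a0 ae 93 ca 1a is 6 bytes > B = 5, so hash it first: H(key) = 98 4d, then zero-pad to 5 bytes: K' = 98 4d 00 00 00.
XOR each byte with 0x36: 98⊕36=ae, 4d⊕36=7b, 00⊕36=36, 00⊕36=36, 00⊕36=36.

ae7b363636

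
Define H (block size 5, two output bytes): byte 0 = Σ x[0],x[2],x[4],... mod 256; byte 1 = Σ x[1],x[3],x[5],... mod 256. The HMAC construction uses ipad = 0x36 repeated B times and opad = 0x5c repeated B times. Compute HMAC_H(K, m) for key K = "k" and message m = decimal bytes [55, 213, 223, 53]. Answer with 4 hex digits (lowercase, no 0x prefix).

718b

Key "k" = 6b is 1 byte ≤ B = 5; zero-pad to 5 bytes: K' = 6b 00 00 00 00.
K' ⊕ ipad = 5d 36 36 36 36.  K' ⊕ opad = 37 5c 5c 5c 5c.
Inner input = (K'⊕ipad) ∥ m = 5d 36 36 36 36 ∥ 37 d5 df 35.
Inner hash: even-index sum = 467 mod 256 = 211; odd-index sum = 386 mod 256 = 130 → d3 82.
Outer input = (K'⊕opad) ∥ inner = 37 5c 5c 5c 5c ∥ d3 82.
Outer hash (tag): even-index sum = 369 mod 256 = 113; odd-index sum = 395 mod 256 = 139 → 71 8b.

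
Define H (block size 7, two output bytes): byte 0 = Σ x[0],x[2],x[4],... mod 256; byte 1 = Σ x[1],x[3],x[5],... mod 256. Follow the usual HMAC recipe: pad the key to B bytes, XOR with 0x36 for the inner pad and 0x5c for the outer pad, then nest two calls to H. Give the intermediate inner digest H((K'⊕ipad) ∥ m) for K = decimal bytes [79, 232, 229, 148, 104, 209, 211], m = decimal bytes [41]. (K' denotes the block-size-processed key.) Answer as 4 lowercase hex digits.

8f90

Key decimal bytes [79, 232, 229, 148, 104, 209, 211] = 4f e8 e5 94 68 d1 d3 is exactly B = 7 bytes: K' = 4f e8 e5 94 68 d1 d3.
K' ⊕ ipad = 79 de d3 a2 5e e7 e5.
Inner input = 79 de d3 a2 5e e7 e5 ∥ 29.
Inner hash: even-index sum = 655 mod 256 = 143; odd-index sum = 656 mod 256 = 144 → 8f 90.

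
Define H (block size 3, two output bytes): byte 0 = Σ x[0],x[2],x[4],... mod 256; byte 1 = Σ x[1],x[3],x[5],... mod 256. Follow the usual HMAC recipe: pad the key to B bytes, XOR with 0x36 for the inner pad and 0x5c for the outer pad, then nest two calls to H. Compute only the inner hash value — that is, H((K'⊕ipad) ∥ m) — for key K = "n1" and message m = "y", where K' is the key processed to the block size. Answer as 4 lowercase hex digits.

Key "n1" = 6e 31 is 2 bytes ≤ B = 3; zero-pad to 3 bytes: K' = 6e 31 00.
K' ⊕ ipad = 58 07 36.
Inner input = 58 07 36 ∥ 79.
Inner hash: even-index sum = 142 mod 256 = 142; odd-index sum = 128 mod 256 = 128 → 8e 80.

8e80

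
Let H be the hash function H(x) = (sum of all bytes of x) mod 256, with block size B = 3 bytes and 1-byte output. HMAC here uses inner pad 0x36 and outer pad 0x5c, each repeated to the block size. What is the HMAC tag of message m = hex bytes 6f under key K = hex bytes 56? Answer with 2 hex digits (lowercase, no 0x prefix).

fd

Key hex bytes 56 is 1 byte ≤ B = 3; zero-pad to 3 bytes: K' = 56 00 00.
K' ⊕ ipad = 60 36 36.  K' ⊕ opad = 0a 5c 5c.
Inner input = (K'⊕ipad) ∥ m = 60 36 36 ∥ 6f.
Inner hash: sum = 96+54+54+111 = 315; mod 256 = 59 → 3b.
Outer input = (K'⊕opad) ∥ inner = 0a 5c 5c ∥ 3b.
Outer hash (tag): sum = 10+92+92+59 = 253 → fd.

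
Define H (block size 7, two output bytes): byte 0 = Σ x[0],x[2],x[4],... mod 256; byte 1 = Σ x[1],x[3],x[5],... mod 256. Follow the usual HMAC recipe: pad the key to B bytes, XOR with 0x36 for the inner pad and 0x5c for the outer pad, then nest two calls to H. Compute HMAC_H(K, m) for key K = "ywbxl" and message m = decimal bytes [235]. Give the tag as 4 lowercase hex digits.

Key "ywbxl" = 79 77 62 78 6c is 5 bytes ≤ B = 7; zero-pad to 7 bytes: K' = 79 77 62 78 6c 00 00.
K' ⊕ ipad = 4f 41 54 4e 5a 36 36.  K' ⊕ opad = 25 2b 3e 24 30 5c 5c.
Inner input = (K'⊕ipad) ∥ m = 4f 41 54 4e 5a 36 36 ∥ eb.
Inner hash: even-index sum = 307 mod 256 = 51; odd-index sum = 432 mod 256 = 176 → 33 b0.
Outer input = (K'⊕opad) ∥ inner = 25 2b 3e 24 30 5c 5c ∥ 33 b0.
Outer hash (tag): even-index sum = 415 mod 256 = 159; odd-index sum = 222 mod 256 = 222 → 9f de.

9fde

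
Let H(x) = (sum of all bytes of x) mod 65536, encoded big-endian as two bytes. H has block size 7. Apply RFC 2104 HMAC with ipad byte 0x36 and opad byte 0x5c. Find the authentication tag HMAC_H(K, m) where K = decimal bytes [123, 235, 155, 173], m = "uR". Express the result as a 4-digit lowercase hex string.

Key decimal bytes [123, 235, 155, 173] = 7b eb 9b ad is 4 bytes ≤ B = 7; zero-pad to 7 bytes: K' = 7b eb 9b ad 00 00 00.
K' ⊕ ipad = 4d dd ad 9b 36 36 36.  K' ⊕ opad = 27 b7 c7 f1 5c 5c 5c.
Inner input = (K'⊕ipad) ∥ m = 4d dd ad 9b 36 36 36 ∥ 75 52.
Inner hash: sum = 77+221+173+155+54+54+54+117+82 = 987 → 03 db.
Outer input = (K'⊕opad) ∥ inner = 27 b7 c7 f1 5c 5c 5c ∥ 03 db.
Outer hash (tag): sum = 39+183+199+241+92+92+92+3+219 = 1160 → 04 88.

0488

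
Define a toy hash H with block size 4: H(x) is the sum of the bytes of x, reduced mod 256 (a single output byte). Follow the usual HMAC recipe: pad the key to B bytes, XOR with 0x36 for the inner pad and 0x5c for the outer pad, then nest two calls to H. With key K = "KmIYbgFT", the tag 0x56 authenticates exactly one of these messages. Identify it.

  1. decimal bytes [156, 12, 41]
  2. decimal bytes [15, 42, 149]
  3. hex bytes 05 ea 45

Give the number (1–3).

3

Key "KmIYbgFT" = 4b 6d 49 59 62 67 46 54 is 8 bytes > B = 4, so hash it first: H(key) = bd, then zero-pad to 4 bytes: K' = bd 00 00 00.
K' ⊕ ipad = 8b 36 36 36; K' ⊕ opad = e1 5c 5c 5c.
m1: inner = H(8b 36 36 36 9c 0c 29) = fe; tag = H(e1 5c 5c 5c fe) = f3
m2: inner = H(8b 36 36 36 0f 2a 95) = fb; tag = H(e1 5c 5c 5c fb) = f0
m3: inner = H(8b 36 36 36 05 ea 45) = 61; tag = H(e1 5c 5c 5c 61) = 56 ← matches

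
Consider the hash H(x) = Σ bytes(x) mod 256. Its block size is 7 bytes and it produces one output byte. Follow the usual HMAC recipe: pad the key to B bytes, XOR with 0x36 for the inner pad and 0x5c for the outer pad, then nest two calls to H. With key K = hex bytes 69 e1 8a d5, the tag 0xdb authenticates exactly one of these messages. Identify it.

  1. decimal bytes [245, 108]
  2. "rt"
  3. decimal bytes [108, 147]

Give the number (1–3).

3

Key hex bytes 69 e1 8a d5 is 4 bytes ≤ B = 7; zero-pad to 7 bytes: K' = 69 e1 8a d5 00 00 00.
K' ⊕ ipad = 5f d7 bc e3 36 36 36; K' ⊕ opad = 35 bd d6 89 5c 5c 5c.
m1: inner = H(5f d7 bc e3 36 36 36 f5 6c) = d8; tag = H(35 bd d6 89 5c 5c 5c d8) = 3d
m2: inner = H(5f d7 bc e3 36 36 36 72 74) = 5d; tag = H(35 bd d6 89 5c 5c 5c 5d) = c2
m3: inner = H(5f d7 bc e3 36 36 36 6c 93) = 76; tag = H(35 bd d6 89 5c 5c 5c 76) = db ← matches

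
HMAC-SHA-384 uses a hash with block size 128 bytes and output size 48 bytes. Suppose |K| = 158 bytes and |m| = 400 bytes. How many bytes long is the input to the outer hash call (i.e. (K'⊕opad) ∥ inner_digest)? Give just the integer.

176

Key is 158 > 128 bytes, so it is hashed to 48 bytes then zero-padded to 128: |K'| = 128.
Outer input = (K'⊕opad) ∥ H(inner) → 128 + 48 = 176 bytes.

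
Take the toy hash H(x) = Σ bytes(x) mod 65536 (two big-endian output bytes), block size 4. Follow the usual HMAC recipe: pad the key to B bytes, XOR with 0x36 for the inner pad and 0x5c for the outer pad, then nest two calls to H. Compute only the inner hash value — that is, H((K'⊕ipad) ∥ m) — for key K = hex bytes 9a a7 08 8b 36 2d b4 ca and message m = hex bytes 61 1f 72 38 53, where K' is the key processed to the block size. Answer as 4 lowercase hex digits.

Key hex bytes 9a a7 08 8b 36 2d b4 ca is 8 bytes > B = 4, so hash it first: H(key) = 03 b5, then zero-pad to 4 bytes: K' = 03 b5 00 00.
K' ⊕ ipad = 35 83 36 36.
Inner input = 35 83 36 36 ∥ 61 1f 72 38 53.
Inner hash: sum = 53+131+54+54+97+31+114+56+83 = 673 → 02 a1.

02a1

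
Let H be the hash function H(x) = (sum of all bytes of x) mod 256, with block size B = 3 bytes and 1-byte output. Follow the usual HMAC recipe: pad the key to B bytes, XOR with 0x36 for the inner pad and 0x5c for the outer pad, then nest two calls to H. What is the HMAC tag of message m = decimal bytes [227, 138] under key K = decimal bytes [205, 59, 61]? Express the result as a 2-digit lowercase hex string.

Key decimal bytes [205, 59, 61] = cd 3b 3d is exactly B = 3 bytes: K' = cd 3b 3d.
K' ⊕ ipad = fb 0d 0b.  K' ⊕ opad = 91 67 61.
Inner input = (K'⊕ipad) ∥ m = fb 0d 0b ∥ e3 8a.
Inner hash: sum = 251+13+11+227+138 = 640; mod 256 = 128 → 80.
Outer input = (K'⊕opad) ∥ inner = 91 67 61 ∥ 80.
Outer hash (tag): sum = 145+103+97+128 = 473; mod 256 = 217 → d9.

d9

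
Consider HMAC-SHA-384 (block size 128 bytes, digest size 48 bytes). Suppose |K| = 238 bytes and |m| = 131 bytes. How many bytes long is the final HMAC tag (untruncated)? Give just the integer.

48

The tag is one SHA-384 digest: 48 bytes.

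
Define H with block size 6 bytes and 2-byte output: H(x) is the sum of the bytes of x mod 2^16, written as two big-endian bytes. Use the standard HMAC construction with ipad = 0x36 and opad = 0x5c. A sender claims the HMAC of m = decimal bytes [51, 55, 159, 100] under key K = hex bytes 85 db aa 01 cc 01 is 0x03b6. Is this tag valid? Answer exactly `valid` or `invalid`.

valid

Key hex bytes 85 db aa 01 cc 01 is exactly B = 6 bytes: K' = 85 db aa 01 cc 01.
K' ⊕ ipad = b3 ed 9c 37 fa 37; K' ⊕ opad = d9 87 f6 5d 90 5d.
Inner hash: sum = 179+237+156+55+250+55+51+55+159+100 = 1297 → 05 11.
Outer hash (recomputed tag): sum = 217+135+246+93+144+93+5+17 = 950 → 03 b6.
Recomputed tag = 03b6; claimed = 03b6 → match.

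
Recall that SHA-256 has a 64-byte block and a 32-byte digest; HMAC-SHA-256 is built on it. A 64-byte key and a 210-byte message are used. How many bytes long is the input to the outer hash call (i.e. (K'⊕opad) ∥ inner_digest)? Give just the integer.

Key is 64 ≤ 64 bytes, zero-padded: |K'| = 64.
Outer input = (K'⊕opad) ∥ H(inner) → 64 + 32 = 96 bytes.

96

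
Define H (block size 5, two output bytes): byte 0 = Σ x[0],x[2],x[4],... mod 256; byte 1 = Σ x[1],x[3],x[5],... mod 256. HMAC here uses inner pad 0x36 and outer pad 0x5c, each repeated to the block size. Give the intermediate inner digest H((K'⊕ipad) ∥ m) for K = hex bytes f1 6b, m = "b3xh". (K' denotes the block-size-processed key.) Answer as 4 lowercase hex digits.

Key hex bytes f1 6b is 2 bytes ≤ B = 5; zero-pad to 5 bytes: K' = f1 6b 00 00 00.
K' ⊕ ipad = c7 5d 36 36 36.
Inner input = c7 5d 36 36 36 ∥ 62 33 78 68.
Inner hash: even-index sum = 462 mod 256 = 206; odd-index sum = 365 mod 256 = 109 → ce 6d.

ce6d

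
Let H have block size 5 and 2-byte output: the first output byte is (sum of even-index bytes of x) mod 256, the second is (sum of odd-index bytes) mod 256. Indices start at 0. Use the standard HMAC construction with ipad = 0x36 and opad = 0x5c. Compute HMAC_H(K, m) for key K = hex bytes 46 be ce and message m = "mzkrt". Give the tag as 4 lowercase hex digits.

Key hex bytes 46 be ce is 3 bytes ≤ B = 5; zero-pad to 5 bytes: K' = 46 be ce 00 00.
K' ⊕ ipad = 70 88 f8 36 36.  K' ⊕ opad = 1a e2 92 5c 5c.
Inner input = (K'⊕ipad) ∥ m = 70 88 f8 36 36 ∥ 6d 7a 6b 72 74.
Inner hash: even-index sum = 650 mod 256 = 138; odd-index sum = 522 mod 256 = 10 → 8a 0a.
Outer input = (K'⊕opad) ∥ inner = 1a e2 92 5c 5c ∥ 8a 0a.
Outer hash (tag): even-index sum = 274 mod 256 = 18; odd-index sum = 456 mod 256 = 200 → 12 c8.

12c8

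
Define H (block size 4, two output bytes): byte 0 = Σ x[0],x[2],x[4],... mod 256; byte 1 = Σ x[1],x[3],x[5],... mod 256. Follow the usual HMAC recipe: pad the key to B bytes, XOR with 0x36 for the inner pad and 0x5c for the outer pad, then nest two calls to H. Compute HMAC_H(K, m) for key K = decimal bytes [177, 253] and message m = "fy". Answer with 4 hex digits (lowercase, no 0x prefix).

6c77

Key decimal bytes [177, 253] = b1 fd is 2 bytes ≤ B = 4; zero-pad to 4 bytes: K' = b1 fd 00 00.
K' ⊕ ipad = 87 cb 36 36.  K' ⊕ opad = ed a1 5c 5c.
Inner input = (K'⊕ipad) ∥ m = 87 cb 36 36 ∥ 66 79.
Inner hash: even-index sum = 291 mod 256 = 35; odd-index sum = 378 mod 256 = 122 → 23 7a.
Outer input = (K'⊕opad) ∥ inner = ed a1 5c 5c ∥ 23 7a.
Outer hash (tag): even-index sum = 364 mod 256 = 108; odd-index sum = 375 mod 256 = 119 → 6c 77.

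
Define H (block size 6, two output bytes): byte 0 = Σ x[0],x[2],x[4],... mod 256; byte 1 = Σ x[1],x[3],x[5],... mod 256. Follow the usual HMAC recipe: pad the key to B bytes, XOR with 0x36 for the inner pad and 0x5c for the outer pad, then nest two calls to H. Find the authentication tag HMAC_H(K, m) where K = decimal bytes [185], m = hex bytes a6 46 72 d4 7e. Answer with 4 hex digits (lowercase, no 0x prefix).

2ed0

Key decimal bytes [185] = b9 is 1 byte ≤ B = 6; zero-pad to 6 bytes: K' = b9 00 00 00 00 00.
K' ⊕ ipad = 8f 36 36 36 36 36.  K' ⊕ opad = e5 5c 5c 5c 5c 5c.
Inner input = (K'⊕ipad) ∥ m = 8f 36 36 36 36 36 ∥ a6 46 72 d4 7e.
Inner hash: even-index sum = 657 mod 256 = 145; odd-index sum = 444 mod 256 = 188 → 91 bc.
Outer input = (K'⊕opad) ∥ inner = e5 5c 5c 5c 5c 5c ∥ 91 bc.
Outer hash (tag): even-index sum = 558 mod 256 = 46; odd-index sum = 464 mod 256 = 208 → 2e d0.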